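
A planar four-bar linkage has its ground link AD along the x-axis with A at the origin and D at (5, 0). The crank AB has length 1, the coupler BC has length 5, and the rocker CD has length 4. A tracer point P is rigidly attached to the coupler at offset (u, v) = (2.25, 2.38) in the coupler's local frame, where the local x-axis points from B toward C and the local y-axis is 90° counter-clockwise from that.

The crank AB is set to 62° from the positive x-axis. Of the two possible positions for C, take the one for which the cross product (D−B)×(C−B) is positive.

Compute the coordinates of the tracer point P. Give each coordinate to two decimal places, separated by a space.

A=(0,0), D=(5.00,0)
B = A + 1.00·(cos62°, sin62°) = (0.4695, 0.8829)
|BD| = 4.6158
circle(B,5.00) ∩ circle(D,4.00): a=3.2828, h=3.7714
  candidates: C₊=(4.4131,3.9567) cross=17.408; C₋=(2.9702,-3.4467) cross=-17.408
  mode + wants cross > 0 → take C=(4.4131,3.9567) (cross=17.408)
ex = (C−B)/|BC| = (0.7887,0.6148); ey = (-0.6148,0.7887)
P = B + 2.25·ex + 2.38·ey = (0.7810,4.1433)

0.78 4.14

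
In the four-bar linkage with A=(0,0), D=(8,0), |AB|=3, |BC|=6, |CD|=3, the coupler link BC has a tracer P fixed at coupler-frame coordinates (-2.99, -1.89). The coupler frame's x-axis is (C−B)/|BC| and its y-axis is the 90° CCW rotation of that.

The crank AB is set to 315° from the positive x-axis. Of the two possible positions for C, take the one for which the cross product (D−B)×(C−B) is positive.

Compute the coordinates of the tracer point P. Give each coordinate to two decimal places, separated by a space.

A=(0,0), D=(8.00,0)
B = A + 3.00·(cos315°, sin315°) = (2.1213, -2.1213)
|BD| = 6.2497
circle(B,6.00) ∩ circle(D,3.00): a=5.2850, h=2.8406
  candidates: C₊=(6.1283,2.3445) cross=17.753; C₋=(8.0567,-2.9995) cross=-17.753
  mode + wants cross > 0 → take C=(6.1283,2.3445) (cross=17.753)
ex = (C−B)/|BC| = (0.6678,0.7443); ey = (-0.7443,0.6678)
P = B + -2.99·ex + -1.89·ey = (1.5312,-5.6090)

1.53 -5.61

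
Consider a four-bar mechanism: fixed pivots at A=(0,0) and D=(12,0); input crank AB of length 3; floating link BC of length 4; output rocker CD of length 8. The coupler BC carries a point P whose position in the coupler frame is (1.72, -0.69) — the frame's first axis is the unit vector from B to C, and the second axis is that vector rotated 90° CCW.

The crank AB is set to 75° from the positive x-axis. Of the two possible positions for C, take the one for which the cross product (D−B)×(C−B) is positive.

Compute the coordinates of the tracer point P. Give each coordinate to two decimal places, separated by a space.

2.57 2.42

A=(0,0), D=(12.00,0)
B = A + 3.00·(cos75°, sin75°) = (0.7765, 2.8978)
|BD| = 11.5916
circle(B,4.00) ∩ circle(D,8.00): a=3.7253, h=1.4567
  candidates: C₊=(4.7477,3.3769) cross=16.885; C₋=(4.0193,0.5561) cross=-16.885
  mode + wants cross > 0 → take C=(4.7477,3.3769) (cross=16.885)
ex = (C−B)/|BC| = (0.9928,0.1198); ey = (-0.1198,0.9928)
P = B + 1.72·ex + -0.69·ey = (2.5667,2.4188)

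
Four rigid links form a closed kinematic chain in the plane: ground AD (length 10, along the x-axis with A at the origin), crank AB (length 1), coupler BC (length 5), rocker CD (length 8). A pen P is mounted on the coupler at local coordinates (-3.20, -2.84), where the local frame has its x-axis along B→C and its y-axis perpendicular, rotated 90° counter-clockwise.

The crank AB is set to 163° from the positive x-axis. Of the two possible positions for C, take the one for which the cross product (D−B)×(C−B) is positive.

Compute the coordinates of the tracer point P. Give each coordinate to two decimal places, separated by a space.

A=(0,0), D=(10.00,0)
B = A + 1.00·(cos163°, sin163°) = (-0.9563, 0.2924)
|BD| = 10.9602
circle(B,5.00) ∩ circle(D,8.00): a=3.7009, h=3.3620
  candidates: C₊=(2.8330,3.5545) cross=36.848; C₋=(2.6536,-3.1672) cross=-36.848
  mode + wants cross > 0 → take C=(2.8330,3.5545) (cross=36.848)
ex = (C−B)/|BC| = (0.7579,0.6524); ey = (-0.6524,0.7579)
P = B + -3.20·ex + -2.84·ey = (-1.5286,-3.9477)

-1.53 -3.95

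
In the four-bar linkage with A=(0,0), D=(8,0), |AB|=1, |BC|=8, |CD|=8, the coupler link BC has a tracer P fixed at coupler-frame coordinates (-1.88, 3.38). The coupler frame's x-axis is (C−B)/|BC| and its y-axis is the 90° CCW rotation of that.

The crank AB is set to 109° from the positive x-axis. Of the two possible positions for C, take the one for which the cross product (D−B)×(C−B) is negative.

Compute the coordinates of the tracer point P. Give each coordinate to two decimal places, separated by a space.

A=(0,0), D=(8.00,0)
B = A + 1.00·(cos109°, sin109°) = (-0.3256, 0.9455)
|BD| = 8.3791
circle(B,8.00) ∩ circle(D,8.00): a=4.1895, h=6.8153
  candidates: C₊=(4.6063,7.2445) cross=57.106; C₋=(3.0682,-6.2990) cross=-57.106
  mode - wants cross < 0 → take C=(3.0682,-6.2990) (cross=-57.106)
ex = (C−B)/|BC| = (0.4242,-0.9056); ey = (0.9056,0.4242)
P = B + -1.88·ex + 3.38·ey = (1.9377,4.0818)

1.94 4.08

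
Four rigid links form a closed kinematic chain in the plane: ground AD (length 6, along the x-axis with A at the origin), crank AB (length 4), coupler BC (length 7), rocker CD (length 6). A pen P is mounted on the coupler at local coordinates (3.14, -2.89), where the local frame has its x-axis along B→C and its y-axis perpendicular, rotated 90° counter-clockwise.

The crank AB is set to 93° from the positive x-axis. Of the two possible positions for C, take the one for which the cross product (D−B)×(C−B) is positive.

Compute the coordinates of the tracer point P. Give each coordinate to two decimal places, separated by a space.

A=(0,0), D=(6.00,0)
B = A + 4.00·(cos93°, sin93°) = (-0.2093, 3.9945)
|BD| = 7.3832
circle(B,7.00) ∩ circle(D,6.00): a=4.5720, h=5.3007
  candidates: C₊=(6.5035,5.9788) cross=39.136; C₋=(0.7679,-2.9369) cross=-39.136
  mode + wants cross > 0 → take C=(6.5035,5.9788) (cross=39.136)
ex = (C−B)/|BC| = (0.9590,0.2835); ey = (-0.2835,0.9590)
P = B + 3.14·ex + -2.89·ey = (3.6211,2.1132)

3.62 2.11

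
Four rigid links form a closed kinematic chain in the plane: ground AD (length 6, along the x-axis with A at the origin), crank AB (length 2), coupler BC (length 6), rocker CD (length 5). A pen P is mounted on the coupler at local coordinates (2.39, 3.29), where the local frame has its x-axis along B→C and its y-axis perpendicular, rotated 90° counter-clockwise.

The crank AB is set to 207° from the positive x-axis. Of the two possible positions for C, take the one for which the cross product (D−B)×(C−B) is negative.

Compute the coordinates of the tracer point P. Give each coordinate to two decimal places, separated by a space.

A=(0,0), D=(6.00,0)
B = A + 2.00·(cos207°, sin207°) = (-1.7820, -0.9080)
|BD| = 7.8348
circle(B,6.00) ∩ circle(D,5.00): a=4.6194, h=3.8290
  candidates: C₊=(2.3625,3.4306) cross=29.999; C₋=(3.2500,-4.1758) cross=-29.999
  mode - wants cross < 0 → take C=(3.2500,-4.1758) (cross=-29.999)
ex = (C−B)/|BC| = (0.8387,-0.5446); ey = (0.5446,0.8387)
P = B + 2.39·ex + 3.29·ey = (2.0143,0.5496)

2.01 0.55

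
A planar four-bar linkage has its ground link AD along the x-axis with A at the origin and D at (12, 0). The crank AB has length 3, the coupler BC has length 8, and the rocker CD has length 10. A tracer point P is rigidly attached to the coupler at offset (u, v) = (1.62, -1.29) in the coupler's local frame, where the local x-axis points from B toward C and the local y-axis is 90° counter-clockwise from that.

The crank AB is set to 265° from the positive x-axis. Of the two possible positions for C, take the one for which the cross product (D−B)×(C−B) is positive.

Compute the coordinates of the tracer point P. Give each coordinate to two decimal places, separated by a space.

1.57 -2.03

A=(0,0), D=(12.00,0)
B = A + 3.00·(cos265°, sin265°) = (-0.2615, -2.9886)
|BD| = 12.6204
circle(B,8.00) ∩ circle(D,10.00): a=4.8840, h=6.3362
  candidates: C₊=(2.9831,4.3239) cross=79.965; C₋=(5.9840,-7.9880) cross=-79.965
  mode + wants cross > 0 → take C=(2.9831,4.3239) (cross=79.965)
ex = (C−B)/|BC| = (0.4056,0.9141); ey = (-0.9141,0.4056)
P = B + 1.62·ex + -1.29·ey = (1.5747,-2.0310)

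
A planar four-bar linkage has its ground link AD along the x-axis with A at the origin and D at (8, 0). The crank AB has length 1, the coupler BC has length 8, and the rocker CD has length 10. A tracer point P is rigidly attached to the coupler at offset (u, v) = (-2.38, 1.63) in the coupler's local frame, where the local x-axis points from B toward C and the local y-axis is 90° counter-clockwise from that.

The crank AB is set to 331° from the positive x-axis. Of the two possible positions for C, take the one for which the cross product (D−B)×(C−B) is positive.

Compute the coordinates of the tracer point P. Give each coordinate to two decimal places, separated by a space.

A=(0,0), D=(8.00,0)
B = A + 1.00·(cos331°, sin331°) = (0.8746, -0.4848)
|BD| = 7.1419
circle(B,8.00) ∩ circle(D,10.00): a=1.0506, h=7.9307
  candidates: C₊=(1.3844,7.4989) cross=56.640; C₋=(2.4611,-8.3259) cross=-56.640
  mode + wants cross > 0 → take C=(1.3844,7.4989) (cross=56.640)
ex = (C−B)/|BC| = (0.0637,0.9980); ey = (-0.9980,0.0637)
P = B + -2.38·ex + 1.63·ey = (-0.9037,-2.7561)

-0.90 -2.76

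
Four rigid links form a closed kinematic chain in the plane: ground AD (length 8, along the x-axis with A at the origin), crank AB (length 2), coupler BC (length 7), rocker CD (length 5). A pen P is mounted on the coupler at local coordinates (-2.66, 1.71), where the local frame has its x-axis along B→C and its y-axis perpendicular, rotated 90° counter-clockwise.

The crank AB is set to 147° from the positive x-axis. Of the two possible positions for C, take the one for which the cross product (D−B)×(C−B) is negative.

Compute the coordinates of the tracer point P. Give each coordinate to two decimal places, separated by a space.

-2.84 4.03

A=(0,0), D=(8.00,0)
B = A + 2.00·(cos147°, sin147°) = (-1.6773, 1.0893)
|BD| = 9.7385
circle(B,7.00) ∩ circle(D,5.00): a=6.1015, h=3.4311
  candidates: C₊=(4.7696,3.8164) cross=33.413; C₋=(4.0020,-3.0027) cross=-33.413
  mode - wants cross < 0 → take C=(4.0020,-3.0027) (cross=-33.413)
ex = (C−B)/|BC| = (0.8113,-0.5846); ey = (0.5846,0.8113)
P = B + -2.66·ex + 1.71·ey = (-2.8359,4.0316)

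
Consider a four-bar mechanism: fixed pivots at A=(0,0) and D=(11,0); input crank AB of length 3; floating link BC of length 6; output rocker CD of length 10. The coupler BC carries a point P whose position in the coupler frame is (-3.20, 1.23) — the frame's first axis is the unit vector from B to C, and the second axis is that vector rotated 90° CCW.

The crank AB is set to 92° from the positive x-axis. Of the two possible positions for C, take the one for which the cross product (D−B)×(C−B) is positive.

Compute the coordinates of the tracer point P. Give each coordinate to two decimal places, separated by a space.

A=(0,0), D=(11.00,0)
B = A + 3.00·(cos92°, sin92°) = (-0.1047, 2.9982)
|BD| = 11.5023
circle(B,6.00) ∩ circle(D,10.00): a=2.9691, h=5.2139
  candidates: C₊=(4.1208,7.2579) cross=59.972; C₋=(1.4027,-2.8094) cross=-59.972
  mode + wants cross > 0 → take C=(4.1208,7.2579) (cross=59.972)
ex = (C−B)/|BC| = (0.7043,0.7100); ey = (-0.7100,0.7043)
P = B + -3.20·ex + 1.23·ey = (-3.2315,1.5926)

-3.23 1.59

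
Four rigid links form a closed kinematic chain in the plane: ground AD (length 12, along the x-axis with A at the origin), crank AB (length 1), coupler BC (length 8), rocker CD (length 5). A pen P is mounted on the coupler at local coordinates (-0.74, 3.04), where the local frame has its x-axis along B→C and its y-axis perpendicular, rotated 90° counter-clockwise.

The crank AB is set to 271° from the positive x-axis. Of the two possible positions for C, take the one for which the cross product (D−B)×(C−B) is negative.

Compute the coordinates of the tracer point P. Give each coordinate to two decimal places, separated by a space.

-0.04 2.13

A=(0,0), D=(12.00,0)
B = A + 1.00·(cos271°, sin271°) = (0.0175, -0.9998)
|BD| = 12.0242
circle(B,8.00) ∩ circle(D,5.00): a=7.6338, h=2.3926
  candidates: C₊=(7.4259,2.0193) cross=28.770; C₋=(7.8238,-2.7494) cross=-28.770
  mode - wants cross < 0 → take C=(7.8238,-2.7494) (cross=-28.770)
ex = (C−B)/|BC| = (0.9758,-0.2187); ey = (0.2187,0.9758)
P = B + -0.74·ex + 3.04·ey = (-0.0398,2.1284)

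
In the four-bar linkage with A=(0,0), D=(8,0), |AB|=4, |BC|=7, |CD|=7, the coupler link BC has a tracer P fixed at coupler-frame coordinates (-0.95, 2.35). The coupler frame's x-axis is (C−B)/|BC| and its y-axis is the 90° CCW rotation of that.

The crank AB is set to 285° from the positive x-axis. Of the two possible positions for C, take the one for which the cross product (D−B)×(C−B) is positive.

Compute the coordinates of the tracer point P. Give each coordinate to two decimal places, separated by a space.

-1.40 -4.58

A=(0,0), D=(8.00,0)
B = A + 4.00·(cos285°, sin285°) = (1.0353, -3.8637)
|BD| = 7.9646
circle(B,7.00) ∩ circle(D,7.00): a=3.9823, h=5.7568
  candidates: C₊=(1.7250,3.1022) cross=45.851; C₋=(7.3103,-6.9659) cross=-45.851
  mode + wants cross > 0 → take C=(1.7250,3.1022) (cross=45.851)
ex = (C−B)/|BC| = (0.0985,0.9951); ey = (-0.9951,0.0985)
P = B + -0.95·ex + 2.35·ey = (-1.3969,-4.5775)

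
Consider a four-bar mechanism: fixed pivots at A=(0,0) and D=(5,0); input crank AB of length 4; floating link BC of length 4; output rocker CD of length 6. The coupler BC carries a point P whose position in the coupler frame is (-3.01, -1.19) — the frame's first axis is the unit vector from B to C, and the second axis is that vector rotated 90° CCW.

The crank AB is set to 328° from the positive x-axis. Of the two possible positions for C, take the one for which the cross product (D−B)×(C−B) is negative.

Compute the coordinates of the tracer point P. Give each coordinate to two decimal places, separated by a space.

A=(0,0), D=(5.00,0)
B = A + 4.00·(cos328°, sin328°) = (3.3922, -2.1197)
|BD| = 2.6605
circle(B,4.00) ∩ circle(D,6.00): a=-2.4285, h=3.1784
  candidates: C₊=(-0.6078,-2.1337) cross=8.456; C₋=(4.4569,-5.9754) cross=-8.456
  mode - wants cross < 0 → take C=(4.4569,-5.9754) (cross=-8.456)
ex = (C−B)/|BC| = (0.2662,-0.9639); ey = (0.9639,0.2662)
P = B + -3.01·ex + -1.19·ey = (1.4439,0.4650)

1.44 0.46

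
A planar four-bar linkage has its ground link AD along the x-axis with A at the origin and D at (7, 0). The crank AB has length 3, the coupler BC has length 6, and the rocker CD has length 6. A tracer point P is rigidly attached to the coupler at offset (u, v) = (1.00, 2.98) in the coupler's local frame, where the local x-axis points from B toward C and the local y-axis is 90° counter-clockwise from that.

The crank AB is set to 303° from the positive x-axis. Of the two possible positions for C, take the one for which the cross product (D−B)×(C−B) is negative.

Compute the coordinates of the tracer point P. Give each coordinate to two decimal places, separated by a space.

A=(0,0), D=(7.00,0)
B = A + 3.00·(cos303°, sin303°) = (1.6339, -2.5160)
|BD| = 5.9266
circle(B,6.00) ∩ circle(D,6.00): a=2.9633, h=5.2172
  candidates: C₊=(2.1021,3.4657) cross=30.920; C₋=(6.5318,-5.9817) cross=-30.920
  mode - wants cross < 0 → take C=(6.5318,-5.9817) (cross=-30.920)
ex = (C−B)/|BC| = (0.8163,-0.5776); ey = (0.5776,0.8163)
P = B + 1.00·ex + 2.98·ey = (4.1715,-0.6610)

4.17 -0.66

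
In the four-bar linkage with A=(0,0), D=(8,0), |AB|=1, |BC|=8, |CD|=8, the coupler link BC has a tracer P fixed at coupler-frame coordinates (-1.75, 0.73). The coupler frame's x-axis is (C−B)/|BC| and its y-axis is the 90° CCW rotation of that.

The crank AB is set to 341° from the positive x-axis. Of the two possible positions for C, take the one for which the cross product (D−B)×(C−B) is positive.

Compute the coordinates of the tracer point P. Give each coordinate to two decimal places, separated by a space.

-0.42 -1.64

A=(0,0), D=(8.00,0)
B = A + 1.00·(cos341°, sin341°) = (0.9455, -0.3256)
|BD| = 7.0620
circle(B,8.00) ∩ circle(D,8.00): a=3.5310, h=7.1786
  candidates: C₊=(4.1418,7.0082) cross=50.695; C₋=(4.8037,-7.3337) cross=-50.695
  mode + wants cross > 0 → take C=(4.1418,7.0082) (cross=50.695)
ex = (C−B)/|BC| = (0.3995,0.9167); ey = (-0.9167,0.3995)
P = B + -1.75·ex + 0.73·ey = (-0.4229,-1.6382)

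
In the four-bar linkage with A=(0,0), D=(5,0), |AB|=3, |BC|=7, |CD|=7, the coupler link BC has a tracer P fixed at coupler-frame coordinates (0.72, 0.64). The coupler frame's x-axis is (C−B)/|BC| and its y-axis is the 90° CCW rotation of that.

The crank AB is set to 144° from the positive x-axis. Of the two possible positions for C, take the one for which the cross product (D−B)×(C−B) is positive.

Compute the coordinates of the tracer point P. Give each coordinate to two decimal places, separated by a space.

-2.35 2.72

A=(0,0), D=(5.00,0)
B = A + 3.00·(cos144°, sin144°) = (-2.4271, 1.7634)
|BD| = 7.6335
circle(B,7.00) ∩ circle(D,7.00): a=3.8168, h=5.8679
  candidates: C₊=(2.6420,6.5909) cross=44.793; C₋=(-0.0690,-4.8275) cross=-44.793
  mode + wants cross > 0 → take C=(2.6420,6.5909) (cross=44.793)
ex = (C−B)/|BC| = (0.7241,0.6896); ey = (-0.6896,0.7241)
P = B + 0.72·ex + 0.64·ey = (-2.3470,2.7234)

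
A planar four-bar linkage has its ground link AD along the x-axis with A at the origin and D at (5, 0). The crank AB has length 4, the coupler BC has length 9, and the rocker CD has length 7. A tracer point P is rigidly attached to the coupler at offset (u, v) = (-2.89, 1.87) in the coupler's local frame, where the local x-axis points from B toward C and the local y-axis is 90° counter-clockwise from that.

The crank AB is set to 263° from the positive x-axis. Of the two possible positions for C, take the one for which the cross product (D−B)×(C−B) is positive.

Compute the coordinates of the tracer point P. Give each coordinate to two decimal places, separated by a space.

-2.55 -6.73

A=(0,0), D=(5.00,0)
B = A + 4.00·(cos263°, sin263°) = (-0.4875, -3.9702)
|BD| = 6.7731
circle(B,9.00) ∩ circle(D,7.00): a=5.7488, h=6.9247
  candidates: C₊=(0.1111,5.0099) cross=46.901; C₋=(8.2292,-6.2107) cross=-46.901
  mode + wants cross > 0 → take C=(0.1111,5.0099) (cross=46.901)
ex = (C−B)/|BC| = (0.0665,0.9978); ey = (-0.9978,0.0665)
P = B + -2.89·ex + 1.87·ey = (-2.5456,-6.7294)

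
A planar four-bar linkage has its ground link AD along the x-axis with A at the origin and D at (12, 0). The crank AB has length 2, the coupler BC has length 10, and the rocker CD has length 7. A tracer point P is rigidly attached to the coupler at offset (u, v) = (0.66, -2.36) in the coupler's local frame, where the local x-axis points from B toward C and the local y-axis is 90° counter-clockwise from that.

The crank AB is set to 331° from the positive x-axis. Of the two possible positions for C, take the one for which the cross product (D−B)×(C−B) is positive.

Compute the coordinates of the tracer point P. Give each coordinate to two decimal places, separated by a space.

3.90 -2.14

A=(0,0), D=(12.00,0)
B = A + 2.00·(cos331°, sin331°) = (1.7492, -0.9696)
|BD| = 10.2965
circle(B,10.00) ∩ circle(D,7.00): a=7.6248, h=6.4701
  candidates: C₊=(8.7309,6.1897) cross=66.619; C₋=(9.9495,-6.6929) cross=-66.619
  mode + wants cross > 0 → take C=(8.7309,6.1897) (cross=66.619)
ex = (C−B)/|BC| = (0.6982,0.7159); ey = (-0.7159,0.6982)
P = B + 0.66·ex + -2.36·ey = (3.8996,-2.1448)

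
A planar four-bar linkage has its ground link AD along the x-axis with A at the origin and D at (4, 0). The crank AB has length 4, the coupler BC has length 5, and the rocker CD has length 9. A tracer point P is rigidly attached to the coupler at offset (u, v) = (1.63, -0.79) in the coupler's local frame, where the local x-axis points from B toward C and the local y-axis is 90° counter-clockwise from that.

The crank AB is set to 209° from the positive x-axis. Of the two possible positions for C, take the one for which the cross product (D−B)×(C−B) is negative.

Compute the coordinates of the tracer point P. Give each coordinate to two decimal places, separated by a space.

-3.76 -3.73

A=(0,0), D=(4.00,0)
B = A + 4.00·(cos209°, sin209°) = (-3.4985, -1.9392)
|BD| = 7.7452
circle(B,5.00) ∩ circle(D,9.00): a=0.2574, h=4.9934
  candidates: C₊=(-4.4995,2.9595) cross=38.675; C₋=(-1.9990,-6.7091) cross=-38.675
  mode - wants cross < 0 → take C=(-1.9990,-6.7091) (cross=-38.675)
ex = (C−B)/|BC| = (0.2999,-0.9540); ey = (0.9540,0.2999)
P = B + 1.63·ex + -0.79·ey = (-3.7633,-3.7311)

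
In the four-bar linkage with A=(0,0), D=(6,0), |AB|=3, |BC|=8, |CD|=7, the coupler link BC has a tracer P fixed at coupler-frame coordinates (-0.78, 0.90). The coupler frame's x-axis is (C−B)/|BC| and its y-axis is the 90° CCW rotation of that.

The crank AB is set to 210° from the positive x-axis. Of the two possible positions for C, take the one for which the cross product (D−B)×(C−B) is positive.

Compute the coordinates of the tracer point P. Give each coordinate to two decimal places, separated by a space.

A=(0,0), D=(6.00,0)
B = A + 3.00·(cos210°, sin210°) = (-2.5981, -1.5000)
|BD| = 8.7279
circle(B,8.00) ∩ circle(D,7.00): a=5.2233, h=6.0595
  candidates: C₊=(1.5061,5.3670) cross=52.887; C₋=(3.5889,-6.5716) cross=-52.887
  mode + wants cross > 0 → take C=(1.5061,5.3670) (cross=52.887)
ex = (C−B)/|BC| = (0.5130,0.8584); ey = (-0.8584,0.5130)
P = B + -0.78·ex + 0.90·ey = (-3.7708,-1.7078)

-3.77 -1.71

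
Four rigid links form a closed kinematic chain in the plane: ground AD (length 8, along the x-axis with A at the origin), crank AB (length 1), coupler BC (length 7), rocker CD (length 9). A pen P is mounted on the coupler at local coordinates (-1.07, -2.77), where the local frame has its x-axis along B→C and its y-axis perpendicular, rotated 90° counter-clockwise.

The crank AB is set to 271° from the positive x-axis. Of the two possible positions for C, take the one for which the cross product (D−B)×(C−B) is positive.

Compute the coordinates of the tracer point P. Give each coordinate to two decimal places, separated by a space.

A=(0,0), D=(8.00,0)
B = A + 1.00·(cos271°, sin271°) = (0.0175, -0.9998)
|BD| = 8.0449
circle(B,7.00) ∩ circle(D,9.00): a=2.0336, h=6.6981
  candidates: C₊=(1.2029,5.8991) cross=53.886; C₋=(2.8678,-7.3933) cross=-53.886
  mode + wants cross > 0 → take C=(1.2029,5.8991) (cross=53.886)
ex = (C−B)/|BC| = (0.1693,0.9856); ey = (-0.9856,0.1693)
P = B + -1.07·ex + -2.77·ey = (2.5662,-2.5235)

2.57 -2.52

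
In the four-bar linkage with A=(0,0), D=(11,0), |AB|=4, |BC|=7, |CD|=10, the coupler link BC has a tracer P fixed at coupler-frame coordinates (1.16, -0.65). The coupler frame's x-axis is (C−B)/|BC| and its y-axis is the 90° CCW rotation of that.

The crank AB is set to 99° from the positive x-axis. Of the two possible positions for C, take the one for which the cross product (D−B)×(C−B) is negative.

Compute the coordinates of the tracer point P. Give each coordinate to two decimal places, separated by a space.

A=(0,0), D=(11.00,0)
B = A + 4.00·(cos99°, sin99°) = (-0.6257, 3.9508)
|BD| = 12.2787
circle(B,7.00) ∩ circle(D,10.00): a=4.0626, h=5.7005
  candidates: C₊=(5.0550,8.0409) cross=69.994; C₋=(1.3866,-2.7538) cross=-69.994
  mode - wants cross < 0 → take C=(1.3866,-2.7538) (cross=-69.994)
ex = (C−B)/|BC| = (0.2875,-0.9578); ey = (0.9578,0.2875)
P = B + 1.16·ex + -0.65·ey = (-0.9148,2.6529)

-0.91 2.65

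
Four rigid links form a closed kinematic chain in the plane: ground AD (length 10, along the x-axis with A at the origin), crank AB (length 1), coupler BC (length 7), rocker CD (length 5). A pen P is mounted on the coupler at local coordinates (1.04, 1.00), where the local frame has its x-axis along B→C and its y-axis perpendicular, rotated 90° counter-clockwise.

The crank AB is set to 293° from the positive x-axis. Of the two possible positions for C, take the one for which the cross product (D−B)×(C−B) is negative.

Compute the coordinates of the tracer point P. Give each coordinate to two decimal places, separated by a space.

1.75 -0.44

A=(0,0), D=(10.00,0)
B = A + 1.00·(cos293°, sin293°) = (0.3907, -0.9205)
|BD| = 9.6533
circle(B,7.00) ∩ circle(D,5.00): a=6.0697, h=3.4869
  candidates: C₊=(6.1003,3.1293) cross=33.660; C₋=(6.7653,-3.8127) cross=-33.660
  mode - wants cross < 0 → take C=(6.7653,-3.8127) (cross=-33.660)
ex = (C−B)/|BC| = (0.9107,-0.4132); ey = (0.4132,0.9107)
P = B + 1.04·ex + 1.00·ey = (1.7510,-0.4396)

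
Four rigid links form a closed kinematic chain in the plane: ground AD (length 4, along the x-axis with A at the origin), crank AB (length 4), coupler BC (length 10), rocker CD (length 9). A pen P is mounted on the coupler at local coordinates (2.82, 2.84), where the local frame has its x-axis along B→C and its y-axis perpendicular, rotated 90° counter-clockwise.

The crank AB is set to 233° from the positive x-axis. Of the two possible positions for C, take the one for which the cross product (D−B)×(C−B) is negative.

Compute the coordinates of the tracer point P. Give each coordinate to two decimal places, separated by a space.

1.52 -2.42

A=(0,0), D=(4.00,0)
B = A + 4.00·(cos233°, sin233°) = (-2.4073, -3.1945)
|BD| = 7.1595
circle(B,10.00) ∩ circle(D,9.00): a=4.9067, h=8.7135
  candidates: C₊=(-1.9041,6.7928) cross=62.384; C₋=(5.8718,-8.8032) cross=-62.384
  mode - wants cross < 0 → take C=(5.8718,-8.8032) (cross=-62.384)
ex = (C−B)/|BC| = (0.8279,-0.5609); ey = (0.5609,0.8279)
P = B + 2.82·ex + 2.84·ey = (1.5203,-2.4249)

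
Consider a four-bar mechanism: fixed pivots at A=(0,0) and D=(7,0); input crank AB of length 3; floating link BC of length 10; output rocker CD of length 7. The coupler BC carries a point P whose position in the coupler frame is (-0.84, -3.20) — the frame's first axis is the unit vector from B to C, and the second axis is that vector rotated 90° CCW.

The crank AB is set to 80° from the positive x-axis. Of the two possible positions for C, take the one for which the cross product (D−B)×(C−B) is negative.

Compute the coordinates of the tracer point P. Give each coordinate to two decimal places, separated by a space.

-2.77 2.59

A=(0,0), D=(7.00,0)
B = A + 3.00·(cos80°, sin80°) = (0.5209, 2.9544)
|BD| = 7.1209
circle(B,10.00) ∩ circle(D,7.00): a=7.1415, h=7.0000
  candidates: C₊=(9.9230,6.3605) cross=49.846; C₋=(4.1145,-6.3776) cross=-49.846
  mode - wants cross < 0 → take C=(4.1145,-6.3776) (cross=-49.846)
ex = (C−B)/|BC| = (0.3594,-0.9332); ey = (0.9332,0.3594)
P = B + -0.84·ex + -3.20·ey = (-2.7672,2.5884)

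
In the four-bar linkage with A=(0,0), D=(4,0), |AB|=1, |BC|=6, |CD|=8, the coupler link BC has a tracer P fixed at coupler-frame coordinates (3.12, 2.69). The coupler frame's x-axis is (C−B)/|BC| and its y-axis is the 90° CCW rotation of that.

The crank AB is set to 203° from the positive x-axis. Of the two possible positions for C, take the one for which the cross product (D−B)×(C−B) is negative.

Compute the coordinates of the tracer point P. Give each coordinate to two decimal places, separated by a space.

1.82 -3.46

A=(0,0), D=(4.00,0)
B = A + 1.00·(cos203°, sin203°) = (-0.9205, -0.3907)
|BD| = 4.9360
circle(B,6.00) ∩ circle(D,8.00): a=-0.3683, h=5.9887
  candidates: C₊=(-1.7617,5.5500) cross=29.560; C₋=(-0.8136,-6.3898) cross=-29.560
  mode - wants cross < 0 → take C=(-0.8136,-6.3898) (cross=-29.560)
ex = (C−B)/|BC| = (0.0178,-0.9998); ey = (0.9998,0.0178)
P = B + 3.12·ex + 2.69·ey = (1.8247,-3.4623)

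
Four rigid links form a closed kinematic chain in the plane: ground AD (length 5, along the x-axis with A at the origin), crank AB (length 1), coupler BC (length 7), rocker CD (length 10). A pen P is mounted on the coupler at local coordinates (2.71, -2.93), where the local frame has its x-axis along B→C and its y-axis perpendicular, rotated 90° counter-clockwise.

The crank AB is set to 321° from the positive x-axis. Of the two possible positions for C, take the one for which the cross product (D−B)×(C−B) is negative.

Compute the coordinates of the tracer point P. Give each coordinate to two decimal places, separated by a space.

-3.02 -1.86

A=(0,0), D=(5.00,0)
B = A + 1.00·(cos321°, sin321°) = (0.7771, -0.6293)
|BD| = 4.2695
circle(B,7.00) ∩ circle(D,10.00): a=-3.8379, h=5.8541
  candidates: C₊=(-3.8817,4.5952) cross=24.994; C₋=(-2.1559,-6.9852) cross=-24.994
  mode - wants cross < 0 → take C=(-2.1559,-6.9852) (cross=-24.994)
ex = (C−B)/|BC| = (-0.4190,-0.9080); ey = (0.9080,-0.4190)
P = B + 2.71·ex + -2.93·ey = (-3.0188,-1.8623)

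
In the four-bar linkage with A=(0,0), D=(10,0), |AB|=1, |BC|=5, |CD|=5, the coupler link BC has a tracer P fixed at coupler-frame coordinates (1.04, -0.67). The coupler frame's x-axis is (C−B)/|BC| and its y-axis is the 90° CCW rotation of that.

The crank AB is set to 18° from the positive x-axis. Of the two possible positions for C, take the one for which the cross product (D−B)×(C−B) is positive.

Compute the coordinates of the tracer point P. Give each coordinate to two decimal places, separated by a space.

A=(0,0), D=(10.00,0)
B = A + 1.00·(cos18°, sin18°) = (0.9511, 0.3090)
|BD| = 9.0542
circle(B,5.00) ∩ circle(D,5.00): a=4.5271, h=2.1226
  candidates: C₊=(5.5480,2.2758) cross=19.218; C₋=(5.4031,-1.9668) cross=-19.218
  mode + wants cross > 0 → take C=(5.5480,2.2758) (cross=19.218)
ex = (C−B)/|BC| = (0.9194,0.3934); ey = (-0.3934,0.9194)
P = B + 1.04·ex + -0.67·ey = (2.1708,0.1021)

2.17 0.10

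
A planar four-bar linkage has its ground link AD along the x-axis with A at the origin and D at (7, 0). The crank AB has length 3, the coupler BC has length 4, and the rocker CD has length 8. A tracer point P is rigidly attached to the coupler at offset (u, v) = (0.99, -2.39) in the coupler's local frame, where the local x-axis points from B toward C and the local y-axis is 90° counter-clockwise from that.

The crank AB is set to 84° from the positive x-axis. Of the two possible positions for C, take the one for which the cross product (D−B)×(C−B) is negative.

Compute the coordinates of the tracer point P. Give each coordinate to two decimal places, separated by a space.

-2.27 2.81

A=(0,0), D=(7.00,0)
B = A + 3.00·(cos84°, sin84°) = (0.3136, 2.9836)
|BD| = 7.3219
circle(B,4.00) ∩ circle(D,8.00): a=0.3831, h=3.9816
  candidates: C₊=(2.2859,6.4635) cross=29.153; C₋=(-0.9590,-0.8086) cross=-29.153
  mode - wants cross < 0 → take C=(-0.9590,-0.8086) (cross=-29.153)
ex = (C−B)/|BC| = (-0.3182,-0.9480); ey = (0.9480,-0.3182)
P = B + 0.99·ex + -2.39·ey = (-2.2672,2.8054)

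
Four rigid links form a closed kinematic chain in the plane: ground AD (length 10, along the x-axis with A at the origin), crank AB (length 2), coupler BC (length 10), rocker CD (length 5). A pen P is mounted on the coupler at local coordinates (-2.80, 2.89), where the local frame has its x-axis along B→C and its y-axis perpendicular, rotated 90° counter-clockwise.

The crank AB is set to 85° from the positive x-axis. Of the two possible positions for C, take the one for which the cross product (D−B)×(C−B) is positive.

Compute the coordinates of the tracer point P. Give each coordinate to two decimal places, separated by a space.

-3.36 3.91

A=(0,0), D=(10.00,0)
B = A + 2.00·(cos85°, sin85°) = (0.1743, 1.9924)
|BD| = 10.0257
circle(B,10.00) ∩ circle(D,5.00): a=8.7532, h=4.8354
  candidates: C₊=(9.7139,4.9918) cross=48.478; C₋=(7.7920,-4.4861) cross=-48.478
  mode + wants cross > 0 → take C=(9.7139,4.9918) (cross=48.478)
ex = (C−B)/|BC| = (0.9540,0.2999); ey = (-0.2999,0.9540)
P = B + -2.80·ex + 2.89·ey = (-3.3636,3.9095)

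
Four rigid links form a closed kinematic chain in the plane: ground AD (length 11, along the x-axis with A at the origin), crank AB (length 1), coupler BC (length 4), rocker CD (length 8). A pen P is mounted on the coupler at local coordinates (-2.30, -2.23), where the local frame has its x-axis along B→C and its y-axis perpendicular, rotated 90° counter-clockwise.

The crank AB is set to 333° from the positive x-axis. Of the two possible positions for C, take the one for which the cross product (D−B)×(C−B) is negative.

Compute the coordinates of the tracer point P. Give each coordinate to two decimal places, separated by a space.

-2.31 -0.39

A=(0,0), D=(11.00,0)
B = A + 1.00·(cos333°, sin333°) = (0.8910, -0.4540)
|BD| = 10.1192
circle(B,4.00) ∩ circle(D,8.00): a=2.6879, h=2.9623
  candidates: C₊=(3.4433,2.6259) cross=29.976; C₋=(3.7091,-3.2928) cross=-29.976
  mode - wants cross < 0 → take C=(3.7091,-3.2928) (cross=-29.976)
ex = (C−B)/|BC| = (0.7045,-0.7097); ey = (0.7097,0.7045)
P = B + -2.30·ex + -2.23·ey = (-2.3120,-0.3928)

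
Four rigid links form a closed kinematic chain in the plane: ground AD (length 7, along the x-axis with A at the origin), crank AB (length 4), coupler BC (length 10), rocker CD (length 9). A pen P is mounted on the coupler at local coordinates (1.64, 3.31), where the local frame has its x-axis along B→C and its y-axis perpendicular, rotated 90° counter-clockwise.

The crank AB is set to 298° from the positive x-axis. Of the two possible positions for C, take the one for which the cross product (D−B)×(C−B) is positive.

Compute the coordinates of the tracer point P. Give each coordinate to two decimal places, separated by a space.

-1.61 -2.30

A=(0,0), D=(7.00,0)
B = A + 4.00·(cos298°, sin298°) = (1.8779, -3.5318)
|BD| = 6.2217
circle(B,10.00) ∩ circle(D,9.00): a=4.6378, h=8.8595
  candidates: C₊=(0.6668,6.3946) cross=55.121; C₋=(10.7252,-8.1929) cross=-55.121
  mode + wants cross > 0 → take C=(0.6668,6.3946) (cross=55.121)
ex = (C−B)/|BC| = (-0.1211,0.9926); ey = (-0.9926,-0.1211)
P = B + 1.64·ex + 3.31·ey = (-1.6064,-2.3047)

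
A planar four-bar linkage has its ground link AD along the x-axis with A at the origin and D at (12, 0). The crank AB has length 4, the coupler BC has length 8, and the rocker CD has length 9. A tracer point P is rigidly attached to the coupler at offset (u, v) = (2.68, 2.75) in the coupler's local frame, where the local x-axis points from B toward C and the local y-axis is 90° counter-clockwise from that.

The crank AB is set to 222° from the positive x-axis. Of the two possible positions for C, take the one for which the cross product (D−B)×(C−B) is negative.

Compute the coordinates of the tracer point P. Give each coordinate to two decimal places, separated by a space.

A=(0,0), D=(12.00,0)
B = A + 4.00·(cos222°, sin222°) = (-2.9726, -2.6765)
|BD| = 15.2099
circle(B,8.00) ∩ circle(D,9.00): a=7.0461, h=3.7884
  candidates: C₊=(3.2969,2.2927) cross=57.622; C₋=(4.6302,-5.1659) cross=-57.622
  mode - wants cross < 0 → take C=(4.6302,-5.1659) (cross=-57.622)
ex = (C−B)/|BC| = (0.9504,-0.3112); ey = (0.3112,0.9504)
P = B + 2.68·ex + 2.75·ey = (0.4301,-0.8970)

0.43 -0.90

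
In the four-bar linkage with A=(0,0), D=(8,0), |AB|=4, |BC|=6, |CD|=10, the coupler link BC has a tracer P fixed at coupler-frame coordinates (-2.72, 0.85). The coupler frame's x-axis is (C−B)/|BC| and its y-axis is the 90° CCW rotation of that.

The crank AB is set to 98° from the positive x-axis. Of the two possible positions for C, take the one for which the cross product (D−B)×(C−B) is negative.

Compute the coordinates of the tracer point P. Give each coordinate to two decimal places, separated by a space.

A=(0,0), D=(8.00,0)
B = A + 4.00·(cos98°, sin98°) = (-0.5567, 3.9611)
|BD| = 9.4291
circle(B,6.00) ∩ circle(D,10.00): a=1.3208, h=5.8528
  candidates: C₊=(3.1006,8.7176) cross=55.187; C₋=(-1.8169,-1.9051) cross=-55.187
  mode - wants cross < 0 → take C=(-1.8169,-1.9051) (cross=-55.187)
ex = (C−B)/|BC| = (-0.2100,-0.9777); ey = (0.9777,-0.2100)
P = B + -2.72·ex + 0.85·ey = (0.8456,6.4419)

0.85 6.44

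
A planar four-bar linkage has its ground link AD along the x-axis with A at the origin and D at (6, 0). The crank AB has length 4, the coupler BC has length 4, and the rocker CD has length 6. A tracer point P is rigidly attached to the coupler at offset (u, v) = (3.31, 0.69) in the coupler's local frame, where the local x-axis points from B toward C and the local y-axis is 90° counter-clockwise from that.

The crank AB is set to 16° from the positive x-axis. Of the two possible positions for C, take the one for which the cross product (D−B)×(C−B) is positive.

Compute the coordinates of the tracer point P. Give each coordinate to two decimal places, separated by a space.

A=(0,0), D=(6.00,0)
B = A + 4.00·(cos16°, sin16°) = (3.8450, 1.1025)
|BD| = 2.4206
circle(B,4.00) ∩ circle(D,6.00): a=-2.9208, h=2.7329
  candidates: C₊=(2.4896,4.8659) cross=6.615; C₋=(-0.0000,0.0000) cross=-6.615
  mode + wants cross > 0 → take C=(2.4896,4.8659) (cross=6.615)
ex = (C−B)/|BC| = (-0.3389,0.9408); ey = (-0.9408,-0.3389)
P = B + 3.31·ex + 0.69·ey = (2.0742,3.9829)

2.07 3.98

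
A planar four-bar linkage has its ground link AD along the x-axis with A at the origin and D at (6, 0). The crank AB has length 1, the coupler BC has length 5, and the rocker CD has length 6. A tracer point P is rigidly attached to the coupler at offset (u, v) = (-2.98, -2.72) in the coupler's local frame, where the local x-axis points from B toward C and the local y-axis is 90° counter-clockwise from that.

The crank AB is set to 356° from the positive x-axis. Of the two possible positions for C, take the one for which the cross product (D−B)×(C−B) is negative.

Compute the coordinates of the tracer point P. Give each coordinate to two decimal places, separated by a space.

A=(0,0), D=(6.00,0)
B = A + 1.00·(cos356°, sin356°) = (0.9976, -0.0698)
|BD| = 5.0029
circle(B,5.00) ∩ circle(D,6.00): a=1.4021, h=4.7994
  candidates: C₊=(2.3326,4.7487) cross=24.011; C₋=(2.4664,-4.8491) cross=-24.011
  mode - wants cross < 0 → take C=(2.4664,-4.8491) (cross=-24.011)
ex = (C−B)/|BC| = (0.2938,-0.9559); ey = (0.9559,0.2938)
P = B + -2.98·ex + -2.72·ey = (-2.4779,1.9797)

-2.48 1.98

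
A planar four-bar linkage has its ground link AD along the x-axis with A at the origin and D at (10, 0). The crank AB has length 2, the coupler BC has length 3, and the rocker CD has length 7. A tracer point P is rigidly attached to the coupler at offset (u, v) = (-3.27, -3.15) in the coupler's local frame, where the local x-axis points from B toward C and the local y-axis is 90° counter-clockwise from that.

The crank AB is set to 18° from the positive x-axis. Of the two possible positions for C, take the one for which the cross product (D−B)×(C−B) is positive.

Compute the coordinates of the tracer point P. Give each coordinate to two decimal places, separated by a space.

2.49 -3.88

A=(0,0), D=(10.00,0)
B = A + 2.00·(cos18°, sin18°) = (1.9021, 0.6180)
|BD| = 8.1214
circle(B,3.00) ∩ circle(D,7.00): a=1.5981, h=2.5389
  candidates: C₊=(3.6888,3.0280) cross=20.620; C₋=(3.3024,-2.0351) cross=-20.620
  mode + wants cross > 0 → take C=(3.6888,3.0280) (cross=20.620)
ex = (C−B)/|BC| = (0.5956,0.8033); ey = (-0.8033,0.5956)
P = B + -3.27·ex + -3.15·ey = (2.4851,-3.8848)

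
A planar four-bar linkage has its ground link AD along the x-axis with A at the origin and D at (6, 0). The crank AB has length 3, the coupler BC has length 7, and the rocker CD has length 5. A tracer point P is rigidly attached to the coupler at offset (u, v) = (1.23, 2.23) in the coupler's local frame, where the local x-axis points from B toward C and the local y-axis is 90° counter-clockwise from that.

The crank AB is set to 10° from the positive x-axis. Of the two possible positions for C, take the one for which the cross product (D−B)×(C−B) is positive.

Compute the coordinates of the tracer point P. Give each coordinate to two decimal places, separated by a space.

2.93 3.07

A=(0,0), D=(6.00,0)
B = A + 3.00·(cos10°, sin10°) = (2.9544, 0.5209)
|BD| = 3.0898
circle(B,7.00) ∩ circle(D,5.00): a=5.4286, h=4.4193
  candidates: C₊=(9.0504,3.9617) cross=13.655; C₋=(7.5603,-4.7503) cross=-13.655
  mode + wants cross > 0 → take C=(9.0504,3.9617) (cross=13.655)
ex = (C−B)/|BC| = (0.8709,0.4915); ey = (-0.4915,0.8709)
P = B + 1.23·ex + 2.23·ey = (2.9295,3.0675)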